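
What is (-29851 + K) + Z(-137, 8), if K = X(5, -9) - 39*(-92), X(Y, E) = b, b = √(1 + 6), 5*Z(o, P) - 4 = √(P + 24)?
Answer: -131311/5 + √7 + 4*√2/5 ≈ -26258.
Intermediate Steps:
Z(o, P) = ⅘ + √(24 + P)/5 (Z(o, P) = ⅘ + √(P + 24)/5 = ⅘ + √(24 + P)/5)
b = √7 ≈ 2.6458
X(Y, E) = √7
K = 3588 + √7 (K = √7 - 39*(-92) = √7 + 3588 = 3588 + √7 ≈ 3590.6)
(-29851 + K) + Z(-137, 8) = (-29851 + (3588 + √7)) + (⅘ + √(24 + 8)/5) = (-26263 + √7) + (⅘ + √32/5) = (-26263 + √7) + (⅘ + (4*√2)/5) = (-26263 + √7) + (⅘ + 4*√2/5) = -131311/5 + √7 + 4*√2/5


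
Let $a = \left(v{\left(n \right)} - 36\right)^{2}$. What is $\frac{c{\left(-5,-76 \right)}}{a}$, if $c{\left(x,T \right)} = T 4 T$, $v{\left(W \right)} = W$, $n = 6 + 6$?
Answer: $\frac{361}{9} \approx 40.111$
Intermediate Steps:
$n = 12$
$c{\left(x,T \right)} = 4 T^{2}$ ($c{\left(x,T \right)} = 4 T T = 4 T^{2}$)
$a = 576$ ($a = \left(12 - 36\right)^{2} = \left(-24\right)^{2} = 576$)
$\frac{c{\left(-5,-76 \right)}}{a} = \frac{4 \left(-76\right)^{2}}{576} = 4 \cdot 5776 \cdot \frac{1}{576} = 23104 \cdot \frac{1}{576} = \frac{361}{9}$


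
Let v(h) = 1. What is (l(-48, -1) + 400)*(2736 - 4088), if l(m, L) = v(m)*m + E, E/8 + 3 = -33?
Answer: -86528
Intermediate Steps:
E = -288 (E = -24 + 8*(-33) = -24 - 264 = -288)
l(m, L) = -288 + m (l(m, L) = 1*m - 288 = m - 288 = -288 + m)
(l(-48, -1) + 400)*(2736 - 4088) = ((-288 - 48) + 400)*(2736 - 4088) = (-336 + 400)*(-1352) = 64*(-1352) = -86528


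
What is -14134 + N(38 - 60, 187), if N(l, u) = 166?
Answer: -13968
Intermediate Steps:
-14134 + N(38 - 60, 187) = -14134 + 166 = -13968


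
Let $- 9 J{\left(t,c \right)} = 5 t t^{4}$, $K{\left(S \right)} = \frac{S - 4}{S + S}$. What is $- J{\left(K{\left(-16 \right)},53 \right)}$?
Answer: $\frac{15625}{294912} \approx 0.052982$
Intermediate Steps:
$K{\left(S \right)} = \frac{-4 + S}{2 S}$
$J{\left(t,c \right)} = - \frac{5 t^{5}}{9}$ ($J{\left(t,c \right)} = - \frac{5 t t^{4}}{9} = - \frac{5 t^{5}}{9}$)
$- J{\left(K{\left(-16 \right)},53 \right)} = - \frac{\left(-5\right) \left(\frac{-4 - 16}{2 \left(-16\right)}\right)^{5}}{9} = - \frac{\left(-5\right) \left(\frac{1}{2} \left(- \frac{1}{16}\right) \left(-20\right)\right)^{5}}{9} = - \frac{\left(-5\right) \left(\frac{5}{8}\right)^{5}}{9} = - \frac{\left(-5\right) 3125}{9 \cdot 32768} = \left(-1\right) \left(- \frac{15625}{294912}\right) = \frac{15625}{294912}$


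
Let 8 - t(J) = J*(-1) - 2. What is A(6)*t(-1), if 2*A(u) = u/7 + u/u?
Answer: 117/14 ≈ 8.3571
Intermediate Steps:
t(J) = 10 + J (t(J) = 8 - (J*(-1) - 2) = 8 - (-J - 2) = 8 - (-2 - J) = 8 + (2 + J) = 10 + J)
A(u) = 1/2 + u/14 (A(u) = (u/7 + u/u)/2 = (u*(1/7) + 1)/2 = (u/7 + 1)/2 = (1 + u/7)/2 = 1/2 + u/14)
A(6)*t(-1) = (1/2 + (1/14)*6)*(10 - 1) = (1/2 + 3/7)*9 = (13/14)*9 = 117/14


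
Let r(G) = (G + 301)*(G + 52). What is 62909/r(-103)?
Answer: -5719/918 ≈ -6.2299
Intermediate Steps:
r(G) = (52 + G)*(301 + G) (r(G) = (301 + G)*(52 + G) = (52 + G)*(301 + G))
62909/r(-103) = 62909/(15652 + (-103)² + 353*(-103)) = 62909/(15652 + 10609 - 36359) = 62909/(-10098) = 62909*(-1/10098) = -5719/918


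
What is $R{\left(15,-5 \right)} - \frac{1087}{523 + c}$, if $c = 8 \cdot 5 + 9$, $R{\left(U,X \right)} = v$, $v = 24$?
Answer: $\frac{12641}{572} \approx 22.1$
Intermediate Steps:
$R{\left(U,X \right)} = 24$
$c = 49$ ($c = 40 + 9 = 49$)
$R{\left(15,-5 \right)} - \frac{1087}{523 + c} = 24 - \frac{1087}{523 + 49} = 24 - \frac{1087}{572} = \frac{12641}{572}$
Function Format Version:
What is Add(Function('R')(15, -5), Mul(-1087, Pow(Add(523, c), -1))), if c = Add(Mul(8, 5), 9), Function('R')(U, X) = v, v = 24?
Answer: Rational(12641, 572) ≈ 22.100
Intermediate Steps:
Function('R')(U, X) = 24
c = 49 (c = Add(40, 9) = 49)
Add(Function('R')(15, -5), Mul(-1087, Pow(Add(523, c), -1))) = Add(24, Mul(-1087, Pow(Add(523, 49), -1))) = Add(24, Mul(-1087, Pow(572, -1))) = Add(24, Mul(-1087, Rational(1, 572))) = Add(24, Rational(-1087, 572)) = Rational(12641, 572)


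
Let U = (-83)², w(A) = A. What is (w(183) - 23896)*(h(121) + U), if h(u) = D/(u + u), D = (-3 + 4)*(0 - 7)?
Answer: -39532677403/242 ≈ -1.6336e+8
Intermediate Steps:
D = -7 (D = 1*(-7) = -7)
h(u) = -7/(2*u) (h(u) = -7/(u + u) = -7*1/(2*u) = -7/(2*u))
U = 6889
(w(183) - 23896)*(h(121) + U) = (183 - 23896)*(-7/2/121 + 6889) = -23713*(-7/2*1/121 + 6889) = -23713*(-7/242 + 6889) = -23713*1667131/242 = -39532677403/242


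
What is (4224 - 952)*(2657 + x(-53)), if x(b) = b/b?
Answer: 8696976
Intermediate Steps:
x(b) = 1
(4224 - 952)*(2657 + x(-53)) = (4224 - 952)*(2657 + 1) = 3272*2658 = 8696976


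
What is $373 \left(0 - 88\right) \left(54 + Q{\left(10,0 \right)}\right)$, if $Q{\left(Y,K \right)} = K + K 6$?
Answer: $-1772496$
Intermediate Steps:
$Q{\left(Y,K \right)} = 7 K$ ($Q{\left(Y,K \right)} = K + 6 K = 7 K$)
$373 \left(0 - 88\right) \left(54 + Q{\left(10,0 \right)}\right) = 373 \left(0 - 88\right) \left(54 + 7 \cdot 0\right) = 373 \left(- 88 \left(54 + 0\right)\right) = 373 \left(\left(-88\right) 54\right) = 373 \left(-4752\right) = -1772496$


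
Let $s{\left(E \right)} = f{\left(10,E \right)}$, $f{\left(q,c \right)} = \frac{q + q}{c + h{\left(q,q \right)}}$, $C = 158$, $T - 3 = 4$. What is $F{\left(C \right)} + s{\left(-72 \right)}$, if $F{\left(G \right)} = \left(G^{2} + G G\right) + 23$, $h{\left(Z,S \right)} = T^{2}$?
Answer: $\frac{1148853}{23} \approx 49950.0$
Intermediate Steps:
$T = 7$ ($T = 3 + 4 = 7$)
$h{\left(Z,S \right)} = 49$ ($h{\left(Z,S \right)} = 7^{2} = 49$)
$F{\left(G \right)} = 23 + 2 G^{2}$ ($F{\left(G \right)} = \left(G^{2} + G^{2}\right) + 23 = 2 G^{2} + 23 = 23 + 2 G^{2}$)
$f{\left(q,c \right)} = \frac{2 q}{49 + c}$ ($f{\left(q,c \right)} = \frac{q + q}{c + 49} = \frac{2 q}{49 + c}$)
$s{\left(E \right)} = \frac{20}{49 + E}$ ($s{\left(E \right)} = 2 \cdot 10 \frac{1}{49 + E} = \frac{20}{49 + E}$)
$F{\left(C \right)} + s{\left(-72 \right)} = \left(23 + 2 \cdot 158^{2}\right) + \frac{20}{49 - 72} = \left(23 + 2 \cdot 24964\right) + \frac{20}{-23} = \left(23 + 49928\right) + 20 \left(- \frac{1}{23}\right) = 49951 - \frac{20}{23} = \frac{1148853}{23}$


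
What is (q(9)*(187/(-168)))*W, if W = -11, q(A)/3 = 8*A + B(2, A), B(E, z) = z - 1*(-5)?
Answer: 88451/28 ≈ 3159.0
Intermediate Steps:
B(E, z) = 5 + z (B(E, z) = z + 5 = 5 + z)
q(A) = 15 + 27*A (q(A) = 3*(8*A + (5 + A)) = 3*(5 + 9*A) = 15 + 27*A)
(q(9)*(187/(-168)))*W = ((15 + 27*9)*(187/(-168)))*(-11) = ((15 + 243)*(187*(-1/168)))*(-11) = (258*(-187/168))*(-11) = -8041/28*(-11) = 88451/28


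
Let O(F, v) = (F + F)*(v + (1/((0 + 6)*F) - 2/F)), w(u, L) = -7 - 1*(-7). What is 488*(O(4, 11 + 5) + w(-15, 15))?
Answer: 182024/3 ≈ 60675.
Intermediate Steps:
w(u, L) = 0 (w(u, L) = -7 + 7 = 0)
O(F, v) = 2*F*(v - 11/(6*F)) (O(F, v) = (2*F)*(v + (1/(6*F) - 2/F)) = (2*F)*(v - 11/(6*F)) = 2*F*(v - 11/(6*F)))
488*(O(4, 11 + 5) + w(-15, 15)) = 488*((-11/3 + 2*4*(11 + 5)) + 0) = 488*((-11/3 + 2*4*16) + 0) = 488*((-11/3 + 128) + 0) = 488*(373/3 + 0) = 488*(373/3) = 182024/3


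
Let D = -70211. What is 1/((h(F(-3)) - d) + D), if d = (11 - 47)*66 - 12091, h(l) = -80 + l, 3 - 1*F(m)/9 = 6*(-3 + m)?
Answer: -1/55473 ≈ -1.8027e-5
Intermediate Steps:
F(m) = 189 - 54*m (F(m) = 27 - 54*(-3 + m) = 27 - 9*(-18 + 6*m) = 27 + (162 - 54*m) = 189 - 54*m)
d = -14467 (d = -36*66 - 12091 = -2376 - 12091 = -14467)
1/((h(F(-3)) - d) + D) = 1/(((-80 + (189 - 54*(-3))) - 1*(-14467)) - 70211) = 1/(((-80 + (189 + 162)) + 14467) - 70211) = 1/(((-80 + 351) + 14467) - 70211) = 1/((271 + 14467) - 70211) = 1/(14738 - 70211) = 1/(-55473) = -1/55473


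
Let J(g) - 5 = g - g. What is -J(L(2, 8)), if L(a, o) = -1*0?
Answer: -5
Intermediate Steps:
L(a, o) = 0
J(g) = 5 (J(g) = 5 + (g - g) = 5 + 0 = 5)
-J(L(2, 8)) = -1*5 = -5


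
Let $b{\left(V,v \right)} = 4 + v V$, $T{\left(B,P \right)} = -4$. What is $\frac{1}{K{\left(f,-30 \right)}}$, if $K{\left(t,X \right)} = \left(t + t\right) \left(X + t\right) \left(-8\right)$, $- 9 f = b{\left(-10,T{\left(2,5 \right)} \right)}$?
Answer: $- \frac{81}{221056} \approx -0.00036642$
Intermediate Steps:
$b{\left(V,v \right)} = 4 + V v$
$f = - \frac{44}{9}$ ($f = - \frac{4 - -40}{9} = - \frac{4 + 40}{9} = \left(- \frac{1}{9}\right) 44 = - \frac{44}{9} \approx -4.8889$)
$K{\left(t,X \right)} = - 16 t \left(X + t\right)$ ($K{\left(t,X \right)} = 2 t \left(X + t\right) \left(-8\right) = - 16 t \left(X + t\right)$)
$\frac{1}{K{\left(f,-30 \right)}} = \frac{1}{\left(-16\right) \left(- \frac{44}{9}\right) \left(-30 - \frac{44}{9}\right)} = \frac{1}{\left(-16\right) \left(- \frac{44}{9}\right) \left(- \frac{314}{9}\right)} = \frac{1}{- \frac{221056}{81}} = - \frac{81}{221056}$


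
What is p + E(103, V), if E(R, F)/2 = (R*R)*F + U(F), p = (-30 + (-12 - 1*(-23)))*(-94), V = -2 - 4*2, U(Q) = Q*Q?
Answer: -210194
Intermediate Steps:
U(Q) = Q**2
V = -10 (V = -2 - 8 = -10)
p = 1786 (p = (-30 + (-12 + 23))*(-94) = (-30 + 11)*(-94) = -19*(-94) = 1786)
E(R, F) = 2*F**2 + 2*F*R**2 (E(R, F) = 2*((R*R)*F + F**2) = 2*(R**2*F + F**2) = 2*(F*R**2 + F**2) = 2*(F**2 + F*R**2) = 2*F**2 + 2*F*R**2)
p + E(103, V) = 1786 + 2*(-10)*(-10 + 103**2) = 1786 + 2*(-10)*(-10 + 10609) = 1786 + 2*(-10)*10599 = 1786 - 211980 = -210194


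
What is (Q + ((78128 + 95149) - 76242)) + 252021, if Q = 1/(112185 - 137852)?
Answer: 8959220351/25667 ≈ 3.4906e+5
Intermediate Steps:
Q = -1/25667 (Q = 1/(-25667) = -1/25667 ≈ -3.8961e-5)
(Q + ((78128 + 95149) - 76242)) + 252021 = (-1/25667 + ((78128 + 95149) - 76242)) + 252021 = (-1/25667 + (173277 - 76242)) + 252021 = (-1/25667 + 97035) + 252021 = 2490597344/25667 + 252021 = 8959220351/25667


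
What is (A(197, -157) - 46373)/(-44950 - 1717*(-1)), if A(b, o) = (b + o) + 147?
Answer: 46186/43233 ≈ 1.0683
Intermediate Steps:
A(b, o) = 147 + b + o
(A(197, -157) - 46373)/(-44950 - 1717*(-1)) = ((147 + 197 - 157) - 46373)/(-44950 - 1717*(-1)) = (187 - 46373)/(-44950 + 1717) = -46186/(-43233) = -46186*(-1/43233) = 46186/43233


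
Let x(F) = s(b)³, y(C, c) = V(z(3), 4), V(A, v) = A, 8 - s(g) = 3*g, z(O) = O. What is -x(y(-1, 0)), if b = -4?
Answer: -8000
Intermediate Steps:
s(g) = 8 - 3*g
y(C, c) = 3
x(F) = 8000 (x(F) = (8 - 3*(-4))³ = (8 + 12)³ = 20³ = 8000)
-x(y(-1, 0)) = -1*8000 = -8000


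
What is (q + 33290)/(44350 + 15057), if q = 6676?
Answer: 39966/59407 ≈ 0.67275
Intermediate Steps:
(q + 33290)/(44350 + 15057) = (6676 + 33290)/(44350 + 15057) = 39966/59407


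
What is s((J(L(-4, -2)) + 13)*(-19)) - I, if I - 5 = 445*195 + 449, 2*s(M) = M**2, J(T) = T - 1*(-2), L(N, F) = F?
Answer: -113449/2 ≈ -56725.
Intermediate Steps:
J(T) = 2 + T (J(T) = T + 2 = 2 + T)
s(M) = M**2/2
I = 87229 (I = 5 + (445*195 + 449) = 5 + (86775 + 449) = 5 + 87224 = 87229)
s((J(L(-4, -2)) + 13)*(-19)) - I = (((2 - 2) + 13)*(-19))**2/2 - 1*87229 = ((0 + 13)*(-19))**2/2 - 87229 = (13*(-19))**2/2 - 87229 = (1/2)*(-247)**2 - 87229 = (1/2)*61009 - 87229 = 61009/2 - 87229 = -113449/2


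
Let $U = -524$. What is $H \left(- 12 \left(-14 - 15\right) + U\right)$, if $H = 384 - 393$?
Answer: $1584$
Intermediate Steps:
$H = -9$
$H \left(- 12 \left(-14 - 15\right) + U\right) = - 9 \left(- 12 \left(-14 - 15\right) - 524\right) = - 9 \left(\left(-12\right) \left(-29\right) - 524\right) = - 9 \left(348 - 524\right) = \left(-9\right) \left(-176\right) = 1584$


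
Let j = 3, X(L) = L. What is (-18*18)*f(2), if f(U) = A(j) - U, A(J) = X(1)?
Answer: 324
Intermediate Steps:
A(J) = 1
f(U) = 1 - U
(-18*18)*f(2) = (-18*18)*(1 - 1*2) = -324*(1 - 2) = -324*(-1) = 324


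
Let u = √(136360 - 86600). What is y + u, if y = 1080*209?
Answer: 225720 + 4*√3110 ≈ 2.2594e+5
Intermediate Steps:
y = 225720
u = 4*√3110 (u = √49760 = 4*√3110 ≈ 223.07)
y + u = 225720 + 4*√3110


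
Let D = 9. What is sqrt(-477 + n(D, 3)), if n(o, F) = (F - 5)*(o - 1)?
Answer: I*sqrt(493) ≈ 22.204*I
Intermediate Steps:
n(o, F) = (-1 + o)*(-5 + F) (n(o, F) = (-5 + F)*(-1 + o) = (-1 + o)*(-5 + F))
sqrt(-477 + n(D, 3)) = sqrt(-477 + (5 - 1*3 - 5*9 + 3*9)) = sqrt(-477 + (5 - 3 - 45 + 27)) = sqrt(-477 - 16) = sqrt(-493) = I*sqrt(493)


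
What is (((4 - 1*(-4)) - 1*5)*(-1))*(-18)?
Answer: 54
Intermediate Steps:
(((4 - 1*(-4)) - 1*5)*(-1))*(-18) = (((4 + 4) - 5)*(-1))*(-18) = ((8 - 5)*(-1))*(-18) = (3*(-1))*(-18) = -3*(-18) = 54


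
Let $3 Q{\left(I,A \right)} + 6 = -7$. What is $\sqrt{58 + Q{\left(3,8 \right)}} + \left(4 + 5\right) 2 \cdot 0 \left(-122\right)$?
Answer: $\frac{\sqrt{483}}{3} \approx 7.3258$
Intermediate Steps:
$Q{\left(I,A \right)} = - \frac{13}{3}$ ($Q{\left(I,A \right)} = -2 + \frac{1}{3} \left(-7\right) = -2 - \frac{7}{3} = - \frac{13}{3}$)
$\sqrt{58 + Q{\left(3,8 \right)}} + \left(4 + 5\right) 2 \cdot 0 \left(-122\right) = \sqrt{58 - \frac{13}{3}} + \left(4 + 5\right) 2 \cdot 0 \left(-122\right) = \sqrt{\frac{161}{3}} + 9 \cdot 2 \cdot 0 \left(-122\right) = \frac{\sqrt{483}}{3} + 18 \cdot 0 \left(-122\right) = \frac{\sqrt{483}}{3} + 0 \left(-122\right) = \frac{\sqrt{483}}{3} + 0 = \frac{\sqrt{483}}{3}$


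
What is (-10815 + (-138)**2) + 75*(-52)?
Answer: 4329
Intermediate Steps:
(-10815 + (-138)**2) + 75*(-52) = (-10815 + 19044) - 3900 = 8229 - 3900 = 4329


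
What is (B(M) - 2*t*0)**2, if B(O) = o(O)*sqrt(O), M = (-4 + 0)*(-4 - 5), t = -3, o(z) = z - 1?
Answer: 44100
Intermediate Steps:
o(z) = -1 + z
M = 36 (M = -4*(-9) = 36)
B(O) = sqrt(O)*(-1 + O) (B(O) = (-1 + O)*sqrt(O) = sqrt(O)*(-1 + O))
(B(M) - 2*t*0)**2 = (sqrt(36)*(-1 + 36) - 2*(-3)*0)**2 = (6*35 + 6*0)**2 = (210 + 0)**2 = 210**2 = 44100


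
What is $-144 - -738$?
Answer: $594$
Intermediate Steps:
$-144 - -738 = -144 + 738 = 594$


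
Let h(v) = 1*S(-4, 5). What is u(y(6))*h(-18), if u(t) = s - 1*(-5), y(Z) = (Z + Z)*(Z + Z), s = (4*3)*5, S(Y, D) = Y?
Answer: -260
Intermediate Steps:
s = 60 (s = 12*5 = 60)
y(Z) = 4*Z**2 (y(Z) = (2*Z)*(2*Z) = 4*Z**2)
u(t) = 65 (u(t) = 60 - 1*(-5) = 60 + 5 = 65)
h(v) = -4 (h(v) = 1*(-4) = -4)
u(y(6))*h(-18) = 65*(-4) = -260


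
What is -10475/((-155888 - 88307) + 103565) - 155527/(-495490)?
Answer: 1353100988/3484037935 ≈ 0.38837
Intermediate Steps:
-10475/((-155888 - 88307) + 103565) - 155527/(-495490) = -10475/(-244195 + 103565) - 155527*(-1/495490) = -10475/(-140630) + 155527/495490 = -10475*(-1/140630) + 155527/495490 = 2095/28126 + 155527/495490 = 1353100988/3484037935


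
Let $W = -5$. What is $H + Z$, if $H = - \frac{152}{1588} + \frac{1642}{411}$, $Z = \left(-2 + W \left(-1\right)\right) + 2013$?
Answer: $\frac{329580928}{163167} \approx 2019.9$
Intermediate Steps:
$Z = 2016$ ($Z = \left(-2 - -5\right) + 2013 = \left(-2 + 5\right) + 2013 = 3 + 2013 = 2016$)
$H = \frac{636256}{163167}$ ($H = \left(-152\right) \frac{1}{1588} + 1642 \cdot \frac{1}{411} = - \frac{38}{397} + \frac{1642}{411} = \frac{636256}{163167} \approx 3.8994$)
$H + Z = \frac{636256}{163167} + 2016 = \frac{329580928}{163167}$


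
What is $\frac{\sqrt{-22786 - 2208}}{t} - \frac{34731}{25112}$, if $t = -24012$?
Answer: $- \frac{34731}{25112} - \frac{i \sqrt{24994}}{24012} \approx -1.383 - 0.006584 i$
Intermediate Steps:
$\frac{\sqrt{-22786 - 2208}}{t} - \frac{34731}{25112} = \frac{\sqrt{-22786 - 2208}}{-24012} - \frac{34731}{25112} = \sqrt{-24994} \left(- \frac{1}{24012}\right) - \frac{34731}{25112} = i \sqrt{24994} \left(- \frac{1}{24012}\right) - \frac{34731}{25112} = - \frac{i \sqrt{24994}}{24012} - \frac{34731}{25112} = - \frac{34731}{25112} - \frac{i \sqrt{24994}}{24012}$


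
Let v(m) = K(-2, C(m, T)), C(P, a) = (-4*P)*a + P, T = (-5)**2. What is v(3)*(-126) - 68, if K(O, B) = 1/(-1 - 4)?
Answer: -214/5 ≈ -42.800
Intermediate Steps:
T = 25
C(P, a) = P - 4*P*a (C(P, a) = -4*P*a + P = P - 4*P*a)
K(O, B) = -1/5 (K(O, B) = 1/(-5) = -1/5)
v(m) = -1/5
v(3)*(-126) - 68 = -1/5*(-126) - 68 = 126/5 - 68 = -214/5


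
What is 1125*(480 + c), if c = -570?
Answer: -101250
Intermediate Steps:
1125*(480 + c) = 1125*(480 - 570) = 1125*(-90) = -101250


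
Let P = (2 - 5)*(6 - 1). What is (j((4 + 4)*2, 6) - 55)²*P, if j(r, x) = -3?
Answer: -50460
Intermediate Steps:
P = -15 (P = -3*5 = -15)
(j((4 + 4)*2, 6) - 55)²*P = (-3 - 55)²*(-15) = (-58)²*(-15) = 3364*(-15) = -50460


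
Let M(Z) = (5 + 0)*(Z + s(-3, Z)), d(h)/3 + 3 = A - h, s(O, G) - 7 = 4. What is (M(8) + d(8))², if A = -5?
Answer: 2209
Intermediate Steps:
s(O, G) = 11 (s(O, G) = 7 + 4 = 11)
d(h) = -24 - 3*h (d(h) = -9 + 3*(-5 - h) = -9 + (-15 - 3*h) = -24 - 3*h)
M(Z) = 55 + 5*Z (M(Z) = (5 + 0)*(Z + 11) = 5*(11 + Z) = 55 + 5*Z)
(M(8) + d(8))² = ((55 + 5*8) + (-24 - 3*8))² = ((55 + 40) + (-24 - 24))² = (95 - 48)² = 47² = 2209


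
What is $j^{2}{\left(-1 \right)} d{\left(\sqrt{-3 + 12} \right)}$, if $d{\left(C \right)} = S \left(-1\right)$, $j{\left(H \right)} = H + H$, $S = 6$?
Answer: $-24$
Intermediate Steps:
$j{\left(H \right)} = 2 H$
$d{\left(C \right)} = -6$ ($d{\left(C \right)} = 6 \left(-1\right) = -6$)
$j^{2}{\left(-1 \right)} d{\left(\sqrt{-3 + 12} \right)} = \left(2 \left(-1\right)\right)^{2} \left(-6\right) = \left(-2\right)^{2} \left(-6\right) = 4 \left(-6\right) = -24$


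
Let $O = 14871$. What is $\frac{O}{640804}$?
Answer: $\frac{14871}{640804} \approx 0.023207$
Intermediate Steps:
$\frac{O}{640804} = \frac{14871}{640804}$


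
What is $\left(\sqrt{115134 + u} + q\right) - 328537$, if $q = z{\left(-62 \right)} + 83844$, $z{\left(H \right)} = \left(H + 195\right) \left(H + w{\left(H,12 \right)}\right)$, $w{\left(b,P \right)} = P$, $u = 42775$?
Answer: $-251343 + \sqrt{157909} \approx -2.5095 \cdot 10^{5}$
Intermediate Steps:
$z{\left(H \right)} = \left(12 + H\right) \left(195 + H\right)$ ($z{\left(H \right)} = \left(H + 195\right) \left(H + 12\right) = \left(195 + H\right) \left(12 + H\right) = \left(12 + H\right) \left(195 + H\right)$)
$q = 77194$ ($q = \left(2340 + \left(-62\right)^{2} + 207 \left(-62\right)\right) + 83844 = \left(2340 + 3844 - 12834\right) + 83844 = -6650 + 83844 = 77194$)
$\left(\sqrt{115134 + u} + q\right) - 328537 = \left(\sqrt{115134 + 42775} + 77194\right) - 328537 = \left(\sqrt{157909} + 77194\right) - 328537 = \left(77194 + \sqrt{157909}\right) - 328537 = -251343 + \sqrt{157909}$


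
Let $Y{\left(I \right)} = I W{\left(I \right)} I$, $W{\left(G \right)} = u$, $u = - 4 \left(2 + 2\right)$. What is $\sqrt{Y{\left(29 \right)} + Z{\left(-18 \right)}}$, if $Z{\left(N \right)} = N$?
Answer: $i \sqrt{13474} \approx 116.08 i$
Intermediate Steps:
$u = -16$ ($u = \left(-4\right) 4 = -16$)
$W{\left(G \right)} = -16$
$Y{\left(I \right)} = - 16 I^{2}$ ($Y{\left(I \right)} = I \left(-16\right) I = - 16 I I = - 16 I^{2}$)
$\sqrt{Y{\left(29 \right)} + Z{\left(-18 \right)}} = \sqrt{- 16 \cdot 29^{2} - 18} = \sqrt{\left(-16\right) 841 - 18} = \sqrt{-13456 - 18} = \sqrt{-13474} = i \sqrt{13474}$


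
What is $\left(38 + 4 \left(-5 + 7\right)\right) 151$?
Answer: $6946$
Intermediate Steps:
$\left(38 + 4 \left(-5 + 7\right)\right) 151 = \left(38 + 4 \cdot 2\right) 151 = \left(38 + 8\right) 151 = 46 \cdot 151 = 6946$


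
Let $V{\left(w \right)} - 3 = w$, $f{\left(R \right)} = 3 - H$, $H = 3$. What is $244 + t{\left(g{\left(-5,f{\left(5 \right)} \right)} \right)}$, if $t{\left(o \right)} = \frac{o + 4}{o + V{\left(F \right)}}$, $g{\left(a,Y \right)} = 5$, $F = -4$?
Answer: $\frac{985}{4} \approx 246.25$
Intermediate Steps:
$f{\left(R \right)} = 0$ ($f{\left(R \right)} = 3 - 3 = 0$)
$V{\left(w \right)} = 3 + w$
$t{\left(o \right)} = \frac{4 + o}{-1 + o}$ ($t{\left(o \right)} = \frac{o + 4}{o + \left(3 - 4\right)} = \frac{4 + o}{o - 1} = \frac{4 + o}{-1 + o}$)
$244 + t{\left(g{\left(-5,f{\left(5 \right)} \right)} \right)} = 244 + \frac{4 + 5}{-1 + 5} = 244 + \frac{1}{4} \cdot 9 = 244 + \frac{9}{4} = \frac{985}{4}$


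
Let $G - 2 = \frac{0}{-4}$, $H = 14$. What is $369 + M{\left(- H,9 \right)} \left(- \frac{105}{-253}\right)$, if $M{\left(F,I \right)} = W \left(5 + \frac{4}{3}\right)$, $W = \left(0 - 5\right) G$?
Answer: $\frac{86707}{253} \approx 342.72$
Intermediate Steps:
$G = 2$ ($G = 2 + \frac{0}{-4} = 2 + 0 \left(- \frac{1}{4}\right) = 2 + 0 = 2$)
$W = -10$ ($W = \left(0 - 5\right) 2 = \left(-5\right) 2 = -10$)
$M{\left(F,I \right)} = - \frac{190}{3}$ ($M{\left(F,I \right)} = - 10 \left(5 + \frac{4}{3}\right) = \left(-10\right) \frac{19}{3} = - \frac{190}{3}$)
$369 + M{\left(- H,9 \right)} \left(- \frac{105}{-253}\right) = 369 - \frac{190 \left(- \frac{105}{-253}\right)}{3} = 369 - \frac{190 \left(\left(-105\right) \left(- \frac{1}{253}\right)\right)}{3} = 369 - \frac{6650}{253} = \frac{86707}{253}$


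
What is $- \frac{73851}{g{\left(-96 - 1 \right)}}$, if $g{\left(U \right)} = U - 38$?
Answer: $\frac{24617}{45} \approx 547.04$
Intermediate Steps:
$g{\left(U \right)} = -38 + U$
$- \frac{73851}{g{\left(-96 - 1 \right)}} = - \frac{73851}{-38 - 97} = - \frac{73851}{-135} = \left(-73851\right) \left(- \frac{1}{135}\right) = \frac{24617}{45}$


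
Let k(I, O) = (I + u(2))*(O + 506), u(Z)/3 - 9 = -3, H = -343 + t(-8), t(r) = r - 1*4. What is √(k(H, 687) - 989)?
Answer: I*√403030 ≈ 634.85*I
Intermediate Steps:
t(r) = -4 + r (t(r) = r - 4 = -4 + r)
H = -355 (H = -343 + (-4 - 8) = -343 - 12 = -355)
u(Z) = 18 (u(Z) = 27 + 3*(-3) = 27 - 9 = 18)
k(I, O) = (18 + I)*(506 + O) (k(I, O) = (I + 18)*(O + 506) = (18 + I)*(506 + O))
√(k(H, 687) - 989) = √((9108 + 18*687 + 506*(-355) - 355*687) - 989) = √((9108 + 12366 - 179630 - 243885) - 989) = √(-402041 - 989) = √(-403030) = I*√403030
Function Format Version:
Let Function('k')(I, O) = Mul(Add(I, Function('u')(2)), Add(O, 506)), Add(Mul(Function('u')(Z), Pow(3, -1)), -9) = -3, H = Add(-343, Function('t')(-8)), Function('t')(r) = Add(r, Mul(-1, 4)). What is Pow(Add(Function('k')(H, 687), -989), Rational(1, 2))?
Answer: Mul(I, Pow(403030, Rational(1, 2))) ≈ Mul(634.85, I)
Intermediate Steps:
Function('t')(r) = Add(-4, r) (Function('t')(r) = Add(r, -4) = Add(-4, r))
H = -355 (H = Add(-343, Add(-4, -8)) = Add(-343, -12) = -355)
Function('u')(Z) = 18 (Function('u')(Z) = Add(27, Mul(3, -3)) = Add(27, -9) = 18)
Function('k')(I, O) = Mul(Add(18, I), Add(506, O)) (Function('k')(I, O) = Mul(Add(I, 18), Add(O, 506)) = Mul(Add(18, I), Add(506, O)))
Pow(Add(Function('k')(H, 687), -989), Rational(1, 2)) = Pow(Add(Add(9108, Mul(18, 687), Mul(506, -355), Mul(-355, 687)), -989), Rational(1, 2)) = Pow(Add(Add(9108, 12366, -179630, -243885), -989), Rational(1, 2)) = Pow(Add(-402041, -989), Rational(1, 2)) = Pow(-403030, Rational(1, 2)) = Mul(I, Pow(403030, Rational(1, 2)))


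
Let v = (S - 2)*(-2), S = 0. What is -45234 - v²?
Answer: -45250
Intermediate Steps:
v = 4 (v = (0 - 2)*(-2) = -2*(-2) = 4)
-45234 - v² = -45234 - 1*4² = -45234 - 1*16 = -45234 - 16 = -45250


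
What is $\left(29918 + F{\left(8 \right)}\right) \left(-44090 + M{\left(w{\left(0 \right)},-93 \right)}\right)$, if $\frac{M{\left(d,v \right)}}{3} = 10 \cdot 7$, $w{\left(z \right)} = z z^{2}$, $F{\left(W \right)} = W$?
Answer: $-1313152880$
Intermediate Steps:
$w{\left(z \right)} = z^{3}$
$M{\left(d,v \right)} = 210$ ($M{\left(d,v \right)} = 3 \cdot 10 \cdot 7 = 3 \cdot 70 = 210$)
$\left(29918 + F{\left(8 \right)}\right) \left(-44090 + M{\left(w{\left(0 \right)},-93 \right)}\right) = \left(29918 + 8\right) \left(-44090 + 210\right) = 29926 \left(-43880\right) = -1313152880$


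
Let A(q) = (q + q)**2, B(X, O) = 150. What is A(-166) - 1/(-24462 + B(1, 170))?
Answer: 2679765889/24312 ≈ 1.1022e+5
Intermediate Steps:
A(q) = 4*q**2 (A(q) = (2*q)**2 = 4*q**2)
A(-166) - 1/(-24462 + B(1, 170)) = 4*(-166)**2 - 1/(-24462 + 150) = 4*27556 - 1/(-24312) = 110224 - 1*(-1/24312) = 110224 + 1/24312 = 2679765889/24312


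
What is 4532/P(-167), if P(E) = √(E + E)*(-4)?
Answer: 1133*I*√334/334 ≈ 61.995*I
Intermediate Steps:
P(E) = -4*√2*√E (P(E) = √(2*E)*(-4) = (√2*√E)*(-4) = -4*√2*√E)
4532/P(-167) = 4532/((-4*√2*√(-167))) = 4532/((-4*√2*I*√167)) = 4532/((-4*I*√334)) = 4532*(I*√334/1336) = 1133*I*√334/334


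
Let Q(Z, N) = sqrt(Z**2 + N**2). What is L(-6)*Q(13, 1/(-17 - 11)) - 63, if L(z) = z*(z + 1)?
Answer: -63 + 15*sqrt(132497)/14 ≈ 327.00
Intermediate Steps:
Q(Z, N) = sqrt(N**2 + Z**2)
L(z) = z*(1 + z)
L(-6)*Q(13, 1/(-17 - 11)) - 63 = (-6*(1 - 6))*sqrt((1/(-17 - 11))**2 + 13**2) - 63 = (-6*(-5))*sqrt((1/(-28))**2 + 169) - 63 = 30*sqrt((-1/28)**2 + 169) - 63 = 30*sqrt(1/784 + 169) - 63 = 30*sqrt(132497/784) - 63 = 30*(sqrt(132497)/28) - 63 = 15*sqrt(132497)/14 - 63 = -63 + 15*sqrt(132497)/14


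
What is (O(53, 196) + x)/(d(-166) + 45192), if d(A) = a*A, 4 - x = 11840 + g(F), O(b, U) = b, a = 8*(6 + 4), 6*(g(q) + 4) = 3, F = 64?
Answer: -23559/63824 ≈ -0.36912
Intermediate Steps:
g(q) = -7/2 (g(q) = -4 + (⅙)*3 = -4 + ½ = -7/2)
a = 80 (a = 8*10 = 80)
x = -23665/2 (x = 4 - (11840 - 7/2) = 4 - 1*23673/2 = 4 - 23673/2 = -23665/2 ≈ -11833.)
d(A) = 80*A
(O(53, 196) + x)/(d(-166) + 45192) = (53 - 23665/2)/(80*(-166) + 45192) = -23559/(2*(-13280 + 45192)) = -23559/2/31912 = -23559/2*1/31912 = -23559/63824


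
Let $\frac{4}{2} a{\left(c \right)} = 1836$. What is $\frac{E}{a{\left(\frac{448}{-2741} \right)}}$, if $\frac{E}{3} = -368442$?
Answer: $- \frac{20469}{17} \approx -1204.1$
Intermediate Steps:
$E = -1105326$ ($E = 3 \left(-368442\right) = -1105326$)
$a{\left(c \right)} = 918$ ($a{\left(c \right)} = \frac{1}{2} \cdot 1836 = 918$)
$\frac{E}{a{\left(\frac{448}{-2741} \right)}} = - \frac{1105326}{918} = \left(-1105326\right) \frac{1}{918} = - \frac{20469}{17}$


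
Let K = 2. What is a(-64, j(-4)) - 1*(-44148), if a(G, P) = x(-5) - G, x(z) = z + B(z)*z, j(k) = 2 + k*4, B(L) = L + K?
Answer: 44222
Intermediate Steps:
B(L) = 2 + L (B(L) = L + 2 = 2 + L)
j(k) = 2 + 4*k
x(z) = z + z*(2 + z) (x(z) = z + (2 + z)*z = z + z*(2 + z))
a(G, P) = 10 - G (a(G, P) = -5*(3 - 5) - G = -5*(-2) - G = 10 - G)
a(-64, j(-4)) - 1*(-44148) = (10 - 1*(-64)) - 1*(-44148) = (10 + 64) + 44148 = 74 + 44148 = 44222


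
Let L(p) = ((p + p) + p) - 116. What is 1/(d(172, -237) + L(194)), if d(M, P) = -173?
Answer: 1/293 ≈ 0.0034130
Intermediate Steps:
L(p) = -116 + 3*p (L(p) = (2*p + p) - 116 = 3*p - 116 = -116 + 3*p)
1/(d(172, -237) + L(194)) = 1/(-173 + (-116 + 3*194)) = 1/(-173 + (-116 + 582)) = 1/(-173 + 466) = 1/293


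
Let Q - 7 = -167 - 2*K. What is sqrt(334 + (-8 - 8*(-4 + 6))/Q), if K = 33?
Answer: sqrt(4266202)/113 ≈ 18.279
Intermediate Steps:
Q = -226 (Q = 7 + (-167 - 2*33) = 7 + (-167 - 66) = 7 - 233 = -226)
sqrt(334 + (-8 - 8*(-4 + 6))/Q) = sqrt(334 + (-8 - 8*(-4 + 6))/(-226)) = sqrt(334 + (-8 - 8*2)*(-1/226)) = sqrt(334 + (-8 - 16)*(-1/226)) = sqrt(334 - 24*(-1/226)) = sqrt(334 + 12/113) = sqrt(37754/113) = sqrt(4266202)/113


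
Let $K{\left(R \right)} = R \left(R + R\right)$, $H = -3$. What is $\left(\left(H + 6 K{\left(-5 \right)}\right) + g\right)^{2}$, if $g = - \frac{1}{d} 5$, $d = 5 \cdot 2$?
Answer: $\frac{351649}{4} \approx 87912.0$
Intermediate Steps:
$d = 10$
$K{\left(R \right)} = 2 R^{2}$ ($K{\left(R \right)} = R 2 R = 2 R^{2}$)
$g = - \frac{1}{2}$ ($g = - \frac{1}{10} \cdot 5 = \left(-1\right) \frac{1}{10} \cdot 5 = \left(- \frac{1}{10}\right) 5 = - \frac{1}{2} \approx -0.5$)
$\left(\left(H + 6 K{\left(-5 \right)}\right) + g\right)^{2} = \left(\left(-3 + 6 \cdot 2 \left(-5\right)^{2}\right) - \frac{1}{2}\right)^{2} = \left(\left(-3 + 6 \cdot 2 \cdot 25\right) - \frac{1}{2}\right)^{2} = \left(\left(-3 + 6 \cdot 50\right) - \frac{1}{2}\right)^{2} = \left(\left(-3 + 300\right) - \frac{1}{2}\right)^{2} = \left(297 - \frac{1}{2}\right)^{2} = \left(\frac{593}{2}\right)^{2} = \frac{351649}{4}$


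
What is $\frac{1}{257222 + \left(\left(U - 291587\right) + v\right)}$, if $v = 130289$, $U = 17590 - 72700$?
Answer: $\frac{1}{40814} \approx 2.4501 \cdot 10^{-5}$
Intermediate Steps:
$U = -55110$
$\frac{1}{257222 + \left(\left(U - 291587\right) + v\right)} = \frac{1}{257222 + \left(\left(-55110 - 291587\right) + 130289\right)} = \frac{1}{257222 + \left(-346697 + 130289\right)} = \frac{1}{257222 - 216408} = \frac{1}{40814}$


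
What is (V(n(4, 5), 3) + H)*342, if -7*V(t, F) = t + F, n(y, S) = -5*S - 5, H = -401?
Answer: -950760/7 ≈ -1.3582e+5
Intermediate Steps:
n(y, S) = -5 - 5*S
V(t, F) = -F/7 - t/7 (V(t, F) = -(t + F)/7 = -(F + t)/7 = -F/7 - t/7)
(V(n(4, 5), 3) + H)*342 = ((-⅐*3 - (-5 - 5*5)/7) - 401)*342 = ((-3/7 - (-5 - 25)/7) - 401)*342 = ((-3/7 - ⅐*(-30)) - 401)*342 = ((-3/7 + 30/7) - 401)*342 = (27/7 - 401)*342 = -2780/7*342 = -950760/7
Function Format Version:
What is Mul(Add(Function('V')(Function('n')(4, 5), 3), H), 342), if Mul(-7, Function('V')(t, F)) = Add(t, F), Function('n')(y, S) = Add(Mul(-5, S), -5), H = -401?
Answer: Rational(-950760, 7) ≈ -1.3582e+5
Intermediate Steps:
Function('n')(y, S) = Add(-5, Mul(-5, S))
Function('V')(t, F) = Add(Mul(Rational(-1, 7), F), Mul(Rational(-1, 7), t)) (Function('V')(t, F) = Mul(Rational(-1, 7), Add(t, F)) = Mul(Rational(-1, 7), Add(F, t)) = Add(Mul(Rational(-1, 7), F), Mul(Rational(-1, 7), t)))
Mul(Add(Function('V')(Function('n')(4, 5), 3), H), 342) = Mul(Add(Add(Mul(Rational(-1, 7), 3), Mul(Rational(-1, 7), Add(-5, Mul(-5, 5)))), -401), 342) = Mul(Add(Add(Rational(-3, 7), Mul(Rational(-1, 7), Add(-5, -25))), -401), 342) = Mul(Add(Add(Rational(-3, 7), Mul(Rational(-1, 7), -30)), -401), 342) = Mul(Add(Add(Rational(-3, 7), Rational(30, 7)), -401), 342) = Mul(Add(Rational(27, 7), -401), 342) = Mul(Rational(-2780, 7), 342) = Rational(-950760, 7)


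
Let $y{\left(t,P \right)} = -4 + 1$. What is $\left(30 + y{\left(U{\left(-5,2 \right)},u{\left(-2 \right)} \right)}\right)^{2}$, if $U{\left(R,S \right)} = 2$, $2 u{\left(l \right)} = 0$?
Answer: $729$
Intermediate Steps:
$u{\left(l \right)} = 0$ ($u{\left(l \right)} = \frac{1}{2} \cdot 0 = 0$)
$y{\left(t,P \right)} = -3$
$\left(30 + y{\left(U{\left(-5,2 \right)},u{\left(-2 \right)} \right)}\right)^{2} = \left(30 - 3\right)^{2} = 27^{2} = 729$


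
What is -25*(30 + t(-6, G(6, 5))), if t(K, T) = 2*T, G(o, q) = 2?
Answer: -850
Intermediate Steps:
-25*(30 + t(-6, G(6, 5))) = -25*(30 + 2*2) = -25*(30 + 4) = -25*34 = -850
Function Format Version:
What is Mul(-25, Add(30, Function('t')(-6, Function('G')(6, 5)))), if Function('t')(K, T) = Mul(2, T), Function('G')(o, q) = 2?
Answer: -850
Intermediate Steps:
Mul(-25, Add(30, Function('t')(-6, Function('G')(6, 5)))) = Mul(-25, Add(30, Mul(2, 2))) = Mul(-25, Add(30, 4)) = Mul(-25, 34) = -850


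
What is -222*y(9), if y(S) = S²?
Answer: -17982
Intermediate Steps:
-222*y(9) = -222*9² = -222*81 = -17982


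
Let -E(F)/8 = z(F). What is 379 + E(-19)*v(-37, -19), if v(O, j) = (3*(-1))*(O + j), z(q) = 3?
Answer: -3653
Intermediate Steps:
v(O, j) = -3*O - 3*j (v(O, j) = -3*(O + j) = -3*O - 3*j)
E(F) = -24 (E(F) = -8*3 = -24)
379 + E(-19)*v(-37, -19) = 379 - 24*(-3*(-37) - 3*(-19)) = 379 - 24*(111 + 57) = 379 - 24*168 = 379 - 4032 = -3653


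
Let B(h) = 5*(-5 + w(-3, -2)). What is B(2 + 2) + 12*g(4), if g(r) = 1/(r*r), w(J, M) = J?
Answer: -157/4 ≈ -39.250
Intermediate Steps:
g(r) = r**(-2)
B(h) = -40 (B(h) = 5*(-5 - 3) = 5*(-8) = -40)
B(2 + 2) + 12*g(4) = -40 + 12/4**2 = -40 + 12*(1/16) = -40 + 3/4 = -157/4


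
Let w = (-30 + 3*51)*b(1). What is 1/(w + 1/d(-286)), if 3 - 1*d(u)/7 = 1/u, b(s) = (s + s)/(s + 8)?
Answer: 18039/493924 ≈ 0.036522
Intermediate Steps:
b(s) = 2*s/(8 + s) (b(s) = (2*s)/(8 + s) = 2*s/(8 + s))
d(u) = 21 - 7/u
w = 82/3 (w = (-30 + 3*51)*(2*1/(8 + 1)) = (-30 + 153)*(2*1/9) = 123*(2*1*(1/9)) = 123*(2/9) = 82/3 ≈ 27.333)
1/(w + 1/d(-286)) = 1/(82/3 + 1/(21 - 7/(-286))) = 1/(82/3 + 1/(21 - 7*(-1/286))) = 1/(82/3 + 1/(21 + 7/286)) = 1/(82/3 + 1/(6013/286)) = 1/(82/3 + 286/6013) = 1/(493924/18039) = 18039/493924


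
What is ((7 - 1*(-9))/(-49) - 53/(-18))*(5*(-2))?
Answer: -11545/441 ≈ -26.179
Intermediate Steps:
((7 - 1*(-9))/(-49) - 53/(-18))*(5*(-2)) = ((7 + 9)*(-1/49) - 53*(-1/18))*(-10) = (16*(-1/49) + 53/18)*(-10) = (-16/49 + 53/18)*(-10) = (2309/882)*(-10) = -11545/441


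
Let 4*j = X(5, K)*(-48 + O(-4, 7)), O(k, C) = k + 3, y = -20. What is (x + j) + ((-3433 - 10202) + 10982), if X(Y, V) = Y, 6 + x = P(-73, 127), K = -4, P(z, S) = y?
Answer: -10961/4 ≈ -2740.3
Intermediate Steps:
P(z, S) = -20
x = -26 (x = -6 - 20 = -26)
O(k, C) = 3 + k
j = -245/4 (j = (5*(-48 + (3 - 4)))/4 = (5*(-48 - 1))/4 = (5*(-49))/4 = (1/4)*(-245) = -245/4 ≈ -61.250)
(x + j) + ((-3433 - 10202) + 10982) = (-26 - 245/4) + ((-3433 - 10202) + 10982) = -349/4 + (-13635 + 10982) = -349/4 - 2653 = -10961/4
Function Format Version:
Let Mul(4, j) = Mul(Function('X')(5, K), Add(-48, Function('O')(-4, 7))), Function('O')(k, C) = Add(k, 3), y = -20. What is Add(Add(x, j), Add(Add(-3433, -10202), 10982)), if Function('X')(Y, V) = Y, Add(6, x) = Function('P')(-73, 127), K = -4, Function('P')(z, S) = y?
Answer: Rational(-10961, 4) ≈ -2740.3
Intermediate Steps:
Function('P')(z, S) = -20
x = -26 (x = Add(-6, -20) = -26)
Function('O')(k, C) = Add(3, k)
j = Rational(-245, 4) (j = Mul(Rational(1, 4), Mul(5, Add(-48, Add(3, -4)))) = Mul(Rational(1, 4), Mul(5, Add(-48, -1))) = Mul(Rational(1, 4), Mul(5, -49)) = Mul(Rational(1, 4), -245) = Rational(-245, 4) ≈ -61.250)
Add(Add(x, j), Add(Add(-3433, -10202), 10982)) = Add(Add(-26, Rational(-245, 4)), Add(Add(-3433, -10202), 10982)) = Add(Rational(-349, 4), Add(-13635, 10982)) = Add(Rational(-349, 4), -2653) = Rational(-10961, 4)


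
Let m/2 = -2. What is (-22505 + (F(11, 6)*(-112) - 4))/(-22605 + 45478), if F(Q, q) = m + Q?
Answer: -23293/22873 ≈ -1.0184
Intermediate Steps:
m = -4 (m = 2*(-2) = -4)
F(Q, q) = -4 + Q
(-22505 + (F(11, 6)*(-112) - 4))/(-22605 + 45478) = (-22505 + ((-4 + 11)*(-112) - 4))/(-22605 + 45478) = (-22505 + (7*(-112) - 4))/22873 = (-22505 + (-784 - 4))*(1/22873) = (-22505 - 788)*(1/22873) = -23293*1/22873 = -23293/22873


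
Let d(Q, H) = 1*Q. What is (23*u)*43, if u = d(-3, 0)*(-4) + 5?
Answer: 16813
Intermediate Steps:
d(Q, H) = Q
u = 17 (u = -3*(-4) + 5 = 12 + 5 = 17)
(23*u)*43 = (23*17)*43 = 391*43 = 16813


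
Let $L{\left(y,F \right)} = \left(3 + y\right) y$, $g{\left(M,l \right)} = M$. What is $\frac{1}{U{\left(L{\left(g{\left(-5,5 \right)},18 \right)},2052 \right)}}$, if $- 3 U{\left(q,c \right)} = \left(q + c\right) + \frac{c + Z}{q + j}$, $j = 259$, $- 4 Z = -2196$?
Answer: $- \frac{807}{557279} \approx -0.0014481$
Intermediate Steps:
$Z = 549$ ($Z = \left(- \frac{1}{4}\right) \left(-2196\right) = 549$)
$L{\left(y,F \right)} = y \left(3 + y\right)$
$U{\left(q,c \right)} = - \frac{c}{3} - \frac{q}{3} - \frac{549 + c}{3 \left(259 + q\right)}$ ($U{\left(q,c \right)} = - \frac{\left(q + c\right) + \frac{c + 549}{q + 259}}{3} = - \frac{\left(c + q\right) + \frac{549 + c}{259 + q}}{3} = - \frac{c + q + \frac{549 + c}{259 + q}}{3} = - \frac{c}{3} - \frac{q}{3} - \frac{549 + c}{3 \left(259 + q\right)}$)
$\frac{1}{U{\left(L{\left(g{\left(-5,5 \right)},18 \right)},2052 \right)}} = \frac{1}{\frac{1}{3} \frac{1}{259 - 5 \left(3 - 5\right)} \left(-549 - \left(- 5 \left(3 - 5\right)\right)^{2} - 533520 - 259 \left(- 5 \left(3 - 5\right)\right) - 2052 \left(- 5 \left(3 - 5\right)\right)\right)} = \frac{1}{\frac{1}{3} \frac{1}{259 - -10} \left(-549 - \left(\left(-5\right) \left(-2\right)\right)^{2} - 533520 - 259 \left(\left(-5\right) \left(-2\right)\right) - 2052 \left(\left(-5\right) \left(-2\right)\right)\right)} = \frac{1}{\frac{1}{3} \frac{1}{259 + 10} \left(-549 - 10^{2} - 533520 - 2590 - 2052 \cdot 10\right)} = \frac{1}{\frac{1}{3} \cdot \frac{1}{269} \left(-549 - 100 - 533520 - 2590 - 20520\right)} = \frac{1}{\frac{1}{3} \cdot \frac{1}{269} \left(-557279\right)} = \frac{1}{- \frac{557279}{807}} = - \frac{807}{557279}$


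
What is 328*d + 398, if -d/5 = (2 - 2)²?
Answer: 398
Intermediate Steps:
d = 0 (d = -5*(2 - 2)² = -5*0² = -5*0 = 0)
328*d + 398 = 328*0 + 398 = 0 + 398 = 398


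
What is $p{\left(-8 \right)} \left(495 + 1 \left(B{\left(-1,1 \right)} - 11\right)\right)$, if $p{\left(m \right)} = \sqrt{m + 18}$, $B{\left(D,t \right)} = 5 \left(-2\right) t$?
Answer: $474 \sqrt{10} \approx 1498.9$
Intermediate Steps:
$B{\left(D,t \right)} = - 10 t$
$p{\left(m \right)} = \sqrt{18 + m}$
$p{\left(-8 \right)} \left(495 + 1 \left(B{\left(-1,1 \right)} - 11\right)\right) = \sqrt{18 - 8} \left(495 + 1 \left(\left(-10\right) 1 - 11\right)\right) = \sqrt{10} \left(495 + 1 \left(-10 - 11\right)\right) = \sqrt{10} \left(495 + 1 \left(-21\right)\right) = \sqrt{10} \left(495 - 21\right) = \sqrt{10} \cdot 474 = 474 \sqrt{10}$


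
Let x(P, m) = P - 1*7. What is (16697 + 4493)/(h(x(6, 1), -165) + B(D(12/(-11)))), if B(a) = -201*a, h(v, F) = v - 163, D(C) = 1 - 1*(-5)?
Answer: -2119/137 ≈ -15.467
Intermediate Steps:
x(P, m) = -7 + P (x(P, m) = P - 7 = -7 + P)
D(C) = 6 (D(C) = 1 + 5 = 6)
h(v, F) = -163 + v
(16697 + 4493)/(h(x(6, 1), -165) + B(D(12/(-11)))) = (16697 + 4493)/((-163 + (-7 + 6)) - 201*6) = 21190/((-163 - 1) - 1206) = 21190/(-164 - 1206) = 21190/(-1370) = 21190*(-1/1370) = -2119/137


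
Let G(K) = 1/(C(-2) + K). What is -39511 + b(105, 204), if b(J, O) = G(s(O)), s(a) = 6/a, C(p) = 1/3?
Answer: -1461805/37 ≈ -39508.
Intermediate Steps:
C(p) = ⅓
G(K) = 1/(⅓ + K)
b(J, O) = 3/(1 + 18/O) (b(J, O) = 3/(1 + 3*(6/O)) = 3/(1 + 18/O))
-39511 + b(105, 204) = -39511 + 3*204/(18 + 204) = -39511 + 3*204/222 = -39511 + 3*204*(1/222) = -39511 + 102/37 = -1461805/37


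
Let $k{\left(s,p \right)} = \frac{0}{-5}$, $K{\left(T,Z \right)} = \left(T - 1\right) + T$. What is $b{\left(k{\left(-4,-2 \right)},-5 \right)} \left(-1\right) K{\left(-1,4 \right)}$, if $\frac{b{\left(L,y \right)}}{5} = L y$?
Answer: $0$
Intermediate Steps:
$K{\left(T,Z \right)} = -1 + 2 T$ ($K{\left(T,Z \right)} = \left(-1 + T\right) + T = -1 + 2 T$)
$k{\left(s,p \right)} = 0$ ($k{\left(s,p \right)} = 0 \left(- \frac{1}{5}\right) = 0$)
$b{\left(L,y \right)} = 5 L y$
$b{\left(k{\left(-4,-2 \right)},-5 \right)} \left(-1\right) K{\left(-1,4 \right)} = 5 \cdot 0 \left(-5\right) \left(-1\right) \left(-1 + 2 \left(-1\right)\right) = 0 \left(-1\right) \left(-1 - 2\right) = 0 \left(-3\right) = 0$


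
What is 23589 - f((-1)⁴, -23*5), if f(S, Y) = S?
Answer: 23588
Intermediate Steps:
23589 - f((-1)⁴, -23*5) = 23589 - 1*(-1)⁴ = 23589 - 1*1 = 23589 - 1 = 23588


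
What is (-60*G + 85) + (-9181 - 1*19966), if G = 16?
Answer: -30022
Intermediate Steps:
(-60*G + 85) + (-9181 - 1*19966) = (-60*16 + 85) + (-9181 - 1*19966) = (-960 + 85) + (-9181 - 19966) = -875 - 29147 = -30022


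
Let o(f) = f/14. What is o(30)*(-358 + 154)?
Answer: -3060/7 ≈ -437.14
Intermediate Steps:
o(f) = f/14 (o(f) = f*(1/14) = f/14)
o(30)*(-358 + 154) = ((1/14)*30)*(-358 + 154) = (15/7)*(-204) = -3060/7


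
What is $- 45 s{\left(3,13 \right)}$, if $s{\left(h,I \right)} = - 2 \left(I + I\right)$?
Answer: $2340$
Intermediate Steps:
$s{\left(h,I \right)} = - 4 I$ ($s{\left(h,I \right)} = - 2 \cdot 2 I = - 4 I$)
$- 45 s{\left(3,13 \right)} = - 45 \left(\left(-4\right) 13\right) = \left(-45\right) \left(-52\right) = 2340$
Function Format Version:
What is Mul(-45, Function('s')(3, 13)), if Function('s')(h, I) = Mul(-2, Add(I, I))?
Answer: 2340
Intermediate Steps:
Function('s')(h, I) = Mul(-4, I) (Function('s')(h, I) = Mul(-2, Mul(2, I)) = Mul(-4, I))
Mul(-45, Function('s')(3, 13)) = Mul(-45, Mul(-4, 13)) = Mul(-45, -52) = 2340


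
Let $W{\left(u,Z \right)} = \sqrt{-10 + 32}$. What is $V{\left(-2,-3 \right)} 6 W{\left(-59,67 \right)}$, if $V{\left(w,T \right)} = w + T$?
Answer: $- 30 \sqrt{22} \approx -140.71$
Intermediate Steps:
$V{\left(w,T \right)} = T + w$
$W{\left(u,Z \right)} = \sqrt{22}$
$V{\left(-2,-3 \right)} 6 W{\left(-59,67 \right)} = \left(-3 - 2\right) 6 \sqrt{22} = \left(-5\right) 6 \sqrt{22} = - 30 \sqrt{22}$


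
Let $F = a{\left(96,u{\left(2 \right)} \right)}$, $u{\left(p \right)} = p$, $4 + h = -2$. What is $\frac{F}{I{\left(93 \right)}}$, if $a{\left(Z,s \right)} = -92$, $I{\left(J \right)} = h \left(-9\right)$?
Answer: $- \frac{46}{27} \approx -1.7037$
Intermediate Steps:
$h = -6$ ($h = -4 - 2 = -6$)
$I{\left(J \right)} = 54$ ($I{\left(J \right)} = \left(-6\right) \left(-9\right) = 54$)
$F = -92$
$\frac{F}{I{\left(93 \right)}} = - \frac{92}{54} = \left(-92\right) \frac{1}{54} = - \frac{46}{27}$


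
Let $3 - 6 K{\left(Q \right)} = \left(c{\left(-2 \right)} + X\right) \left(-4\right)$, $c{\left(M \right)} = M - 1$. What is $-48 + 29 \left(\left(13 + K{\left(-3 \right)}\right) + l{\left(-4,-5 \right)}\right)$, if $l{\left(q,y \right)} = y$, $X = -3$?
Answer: $\frac{165}{2} \approx 82.5$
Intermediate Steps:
$c{\left(M \right)} = -1 + M$
$K{\left(Q \right)} = - \frac{7}{2}$ ($K{\left(Q \right)} = \frac{1}{2} - \frac{\left(\left(-1 - 2\right) - 3\right) \left(-4\right)}{6} = \frac{1}{2} - \frac{\left(-3 - 3\right) \left(-4\right)}{6} = \frac{1}{2} - \frac{\left(-6\right) \left(-4\right)}{6} = \frac{1}{2} - 4 = - \frac{7}{2}$)
$-48 + 29 \left(\left(13 + K{\left(-3 \right)}\right) + l{\left(-4,-5 \right)}\right) = -48 + 29 \left(\left(13 - \frac{7}{2}\right) - 5\right) = -48 + 29 \left(\frac{19}{2} - 5\right) = -48 + 29 \cdot \frac{9}{2} = -48 + \frac{261}{2} = \frac{165}{2}$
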